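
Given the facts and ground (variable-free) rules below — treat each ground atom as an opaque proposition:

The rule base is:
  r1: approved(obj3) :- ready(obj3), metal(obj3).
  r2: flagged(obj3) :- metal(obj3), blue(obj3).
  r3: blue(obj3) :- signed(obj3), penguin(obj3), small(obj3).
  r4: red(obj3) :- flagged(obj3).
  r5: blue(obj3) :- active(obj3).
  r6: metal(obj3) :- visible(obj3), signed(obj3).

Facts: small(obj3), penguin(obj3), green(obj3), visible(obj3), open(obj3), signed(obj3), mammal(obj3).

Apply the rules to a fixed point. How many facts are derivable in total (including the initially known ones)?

11

[1] r3 [blue(obj3) :- signed(obj3), penguin(obj3), small(obj3).]; r6 [metal(obj3) :- visible(obj3), signed(obj3).]. ⇒ new: blue(obj3), metal(obj3).
[2] r2 [flagged(obj3) :- metal(obj3), blue(obj3).]. ⇒ new: flagged(obj3).
[3] r4 [red(obj3) :- flagged(obj3).]. ⇒ new: red(obj3).
Closure: {blue(obj3), flagged(obj3), green(obj3), mammal(obj3), metal(obj3), open(obj3), penguin(obj3), red(obj3), signed(obj3), small(obj3), visible(obj3)} — 11 facts.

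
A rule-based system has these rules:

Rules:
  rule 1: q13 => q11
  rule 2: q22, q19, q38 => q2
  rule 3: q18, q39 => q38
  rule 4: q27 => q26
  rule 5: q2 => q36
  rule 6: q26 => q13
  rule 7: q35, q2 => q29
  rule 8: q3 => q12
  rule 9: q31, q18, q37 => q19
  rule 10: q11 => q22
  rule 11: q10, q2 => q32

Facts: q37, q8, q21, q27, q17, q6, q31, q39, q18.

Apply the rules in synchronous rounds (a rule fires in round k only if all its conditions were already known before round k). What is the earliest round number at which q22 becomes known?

Round 1: rule 3 [q18, q39 => q38]; rule 4 [q27 => q26]; rule 9 [q31, q18, q37 => q19]. Adds q38, q26, q19.
Round 2: rule 6 [q26 => q13]. Adds q13.
Round 3: rule 1 [q13 => q11]. Adds q11.
Round 4: rule 10 [q11 => q22]. Adds q22.
q22 first appears in round 4.

4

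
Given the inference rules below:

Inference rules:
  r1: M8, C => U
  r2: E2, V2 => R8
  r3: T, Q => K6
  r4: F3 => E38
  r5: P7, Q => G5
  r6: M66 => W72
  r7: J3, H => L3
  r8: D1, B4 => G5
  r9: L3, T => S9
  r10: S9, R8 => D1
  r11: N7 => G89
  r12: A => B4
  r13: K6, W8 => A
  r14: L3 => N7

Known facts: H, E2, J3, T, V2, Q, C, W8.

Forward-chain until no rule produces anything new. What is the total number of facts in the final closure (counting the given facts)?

18

Round 1: r2 [E2, V2 => R8]; r3 [T, Q => K6]; r7 [J3, H => L3]. New: R8, K6, L3.
Round 2: r9 [L3, T => S9]; r13 [K6, W8 => A]; r14 [L3 => N7]. New: S9, A, N7.
Round 3: r10 [S9, R8 => D1]; r11 [N7 => G89]; r12 [A => B4]. New: D1, G89, B4.
Round 4: r8 [D1, B4 => G5]. New: G5.
Closure: {A, B4, C, D1, E2, G5, G89, H, J3, K6, L3, N7, Q, R8, S9, T, V2, W8} — 18 facts.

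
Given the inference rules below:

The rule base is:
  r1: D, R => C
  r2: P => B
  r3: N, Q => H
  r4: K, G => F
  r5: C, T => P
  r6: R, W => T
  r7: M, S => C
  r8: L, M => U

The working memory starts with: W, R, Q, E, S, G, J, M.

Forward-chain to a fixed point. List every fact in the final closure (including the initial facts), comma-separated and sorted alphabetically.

[1] r6 [R, W => T]; r7 [M, S => C]. ⇒ new: T, C.
[2] r5 [C, T => P]. ⇒ new: P.
[3] r2 [P => B]. ⇒ new: B.

B, C, E, G, J, M, P, Q, R, S, T, W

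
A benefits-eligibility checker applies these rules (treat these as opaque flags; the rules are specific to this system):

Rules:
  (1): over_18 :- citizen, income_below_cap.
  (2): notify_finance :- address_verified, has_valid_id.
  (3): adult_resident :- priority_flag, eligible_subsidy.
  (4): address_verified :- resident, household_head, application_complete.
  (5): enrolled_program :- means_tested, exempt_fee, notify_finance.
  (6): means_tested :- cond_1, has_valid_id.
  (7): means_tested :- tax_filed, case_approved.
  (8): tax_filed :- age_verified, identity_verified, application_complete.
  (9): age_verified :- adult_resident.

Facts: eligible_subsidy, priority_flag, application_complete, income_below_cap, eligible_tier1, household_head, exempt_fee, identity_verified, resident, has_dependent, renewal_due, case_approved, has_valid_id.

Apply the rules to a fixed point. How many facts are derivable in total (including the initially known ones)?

Round 1 — (3), (4), derive adult_resident, address_verified.
Round 2 — (2), (9), derive notify_finance, age_verified.
Round 3 — (8), derive tax_filed.
Round 4 — (7), derive means_tested.
Round 5 — (5), derive enrolled_program.
Closure: {address_verified, adult_resident, age_verified, application_complete, case_approved, eligible_subsidy, eligible_tier1, enrolled_program, exempt_fee, has_dependent, has_valid_id, household_head, identity_verified, income_below_cap, means_tested, notify_finance, priority_flag, renewal_due, resident, tax_filed} — 20 facts.

20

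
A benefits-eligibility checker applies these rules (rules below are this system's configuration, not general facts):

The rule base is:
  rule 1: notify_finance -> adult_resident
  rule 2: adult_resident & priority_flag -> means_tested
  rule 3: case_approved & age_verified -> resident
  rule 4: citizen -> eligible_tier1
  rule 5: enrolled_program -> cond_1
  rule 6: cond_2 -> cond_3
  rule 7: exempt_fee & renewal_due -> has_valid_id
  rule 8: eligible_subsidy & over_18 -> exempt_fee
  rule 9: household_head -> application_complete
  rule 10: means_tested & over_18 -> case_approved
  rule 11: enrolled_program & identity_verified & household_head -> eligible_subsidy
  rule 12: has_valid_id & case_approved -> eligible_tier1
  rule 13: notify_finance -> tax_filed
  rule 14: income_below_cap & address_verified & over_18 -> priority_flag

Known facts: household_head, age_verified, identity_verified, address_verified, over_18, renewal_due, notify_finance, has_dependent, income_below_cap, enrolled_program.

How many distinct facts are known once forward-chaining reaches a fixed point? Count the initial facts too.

Round 1 — rule 1, rule 5, rule 9, rule 11, rule 13, rule 14, derive adult_resident, cond_1, application_complete, eligible_subsidy, tax_filed, priority_flag.
Round 2 — rule 2, rule 8, derive means_tested, exempt_fee.
Round 3 — rule 7, rule 10, derive has_valid_id, case_approved.
Round 4 — rule 3, rule 12, derive resident, eligible_tier1.
Closure: {address_verified, adult_resident, age_verified, application_complete, case_approved, cond_1, eligible_subsidy, eligible_tier1, enrolled_program, exempt_fee, has_dependent, has_valid_id, household_head, identity_verified, income_below_cap, means_tested, notify_finance, over_18, priority_flag, renewal_due, resident, tax_filed} — 22 facts.

22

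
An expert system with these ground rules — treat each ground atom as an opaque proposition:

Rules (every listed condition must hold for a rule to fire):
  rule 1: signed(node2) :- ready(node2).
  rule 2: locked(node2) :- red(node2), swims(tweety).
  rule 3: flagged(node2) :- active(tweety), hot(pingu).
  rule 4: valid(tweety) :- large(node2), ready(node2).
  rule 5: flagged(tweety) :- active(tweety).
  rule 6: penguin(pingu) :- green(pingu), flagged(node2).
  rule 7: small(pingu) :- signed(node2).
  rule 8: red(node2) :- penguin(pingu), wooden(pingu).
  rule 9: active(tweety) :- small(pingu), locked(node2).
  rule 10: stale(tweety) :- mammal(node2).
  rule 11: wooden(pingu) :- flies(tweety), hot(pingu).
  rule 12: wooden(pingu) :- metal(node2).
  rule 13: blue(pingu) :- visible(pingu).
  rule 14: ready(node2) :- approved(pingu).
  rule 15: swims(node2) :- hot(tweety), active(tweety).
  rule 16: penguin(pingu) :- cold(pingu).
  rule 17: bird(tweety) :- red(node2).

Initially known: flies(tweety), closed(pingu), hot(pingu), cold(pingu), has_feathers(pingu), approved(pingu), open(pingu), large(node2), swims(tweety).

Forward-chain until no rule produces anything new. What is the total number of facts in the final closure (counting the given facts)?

[1] rule 11 [wooden(pingu) :- flies(tweety), hot(pingu).]; rule 14 [ready(node2) :- approved(pingu).]; rule 16 [penguin(pingu) :- cold(pingu).]. ⇒ new: wooden(pingu), ready(node2), penguin(pingu).
[2] rule 1 [signed(node2) :- ready(node2).]; rule 4 [valid(tweety) :- large(node2), ready(node2).]; rule 8 [red(node2) :- penguin(pingu), wooden(pingu).]. ⇒ new: signed(node2), valid(tweety), red(node2).
[3] rule 2 [locked(node2) :- red(node2), swims(tweety).]; rule 7 [small(pingu) :- signed(node2).]; rule 17 [bird(tweety) :- red(node2).]. ⇒ new: locked(node2), small(pingu), bird(tweety).
[4] rule 9 [active(tweety) :- small(pingu), locked(node2).]. ⇒ new: active(tweety).
[5] rule 3 [flagged(node2) :- active(tweety), hot(pingu).]; rule 5 [flagged(tweety) :- active(tweety).]. ⇒ new: flagged(node2), flagged(tweety).
Closure: {active(tweety), approved(pingu), bird(tweety), closed(pingu), cold(pingu), flagged(node2), flagged(tweety), flies(tweety), has_feathers(pingu), hot(pingu), large(node2), locked(node2), open(pingu), penguin(pingu), ready(node2), red(node2), signed(node2), small(pingu), swims(tweety), valid(tweety), wooden(pingu)} — 21 facts.

21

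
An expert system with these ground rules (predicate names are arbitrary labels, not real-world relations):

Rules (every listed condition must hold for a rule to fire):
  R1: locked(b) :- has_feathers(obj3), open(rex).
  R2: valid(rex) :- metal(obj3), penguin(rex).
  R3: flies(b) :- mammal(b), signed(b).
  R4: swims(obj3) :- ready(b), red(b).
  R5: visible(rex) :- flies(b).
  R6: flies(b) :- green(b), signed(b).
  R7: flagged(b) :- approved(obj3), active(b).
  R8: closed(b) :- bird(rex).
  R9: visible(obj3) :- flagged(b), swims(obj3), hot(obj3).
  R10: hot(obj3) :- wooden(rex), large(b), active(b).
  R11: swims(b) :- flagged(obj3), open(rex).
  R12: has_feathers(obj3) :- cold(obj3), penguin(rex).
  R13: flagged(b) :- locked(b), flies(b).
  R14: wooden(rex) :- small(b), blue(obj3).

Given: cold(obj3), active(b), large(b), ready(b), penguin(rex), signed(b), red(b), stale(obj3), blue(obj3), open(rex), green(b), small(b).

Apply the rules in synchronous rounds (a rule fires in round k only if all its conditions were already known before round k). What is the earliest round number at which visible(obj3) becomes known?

4

Round 1: R4 [swims(obj3) :- ready(b), red(b).]; R6 [flies(b) :- green(b), signed(b).]; R12 [has_feathers(obj3) :- cold(obj3), penguin(rex).]; R14 [wooden(rex) :- small(b), blue(obj3).]. Adds swims(obj3), flies(b), has_feathers(obj3), wooden(rex).
Round 2: R1 [locked(b) :- has_feathers(obj3), open(rex).]; R5 [visible(rex) :- flies(b).]; R10 [hot(obj3) :- wooden(rex), large(b), active(b).]. Adds locked(b), visible(rex), hot(obj3).
Round 3: R13 [flagged(b) :- locked(b), flies(b).]. Adds flagged(b).
Round 4: R9 [visible(obj3) :- flagged(b), swims(obj3), hot(obj3).]. Adds visible(obj3).
visible(obj3) first appears in round 4.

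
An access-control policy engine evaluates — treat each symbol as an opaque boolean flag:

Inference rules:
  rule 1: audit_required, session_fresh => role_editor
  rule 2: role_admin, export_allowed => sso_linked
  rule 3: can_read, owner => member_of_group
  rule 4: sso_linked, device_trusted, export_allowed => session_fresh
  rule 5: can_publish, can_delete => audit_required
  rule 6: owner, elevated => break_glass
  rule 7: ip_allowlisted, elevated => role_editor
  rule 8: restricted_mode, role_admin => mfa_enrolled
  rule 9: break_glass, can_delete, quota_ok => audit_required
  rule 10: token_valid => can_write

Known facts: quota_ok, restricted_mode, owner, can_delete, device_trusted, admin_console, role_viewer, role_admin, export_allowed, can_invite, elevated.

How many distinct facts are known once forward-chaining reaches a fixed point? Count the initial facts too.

Round 1: rule 2 [role_admin, export_allowed => sso_linked]; rule 6 [owner, elevated => break_glass]; rule 8 [restricted_mode, role_admin => mfa_enrolled]. New: sso_linked, break_glass, mfa_enrolled.
Round 2: rule 4 [sso_linked, device_trusted, export_allowed => session_fresh]; rule 9 [break_glass, can_delete, quota_ok => audit_required]. New: session_fresh, audit_required.
Round 3: rule 1 [audit_required, session_fresh => role_editor]. New: role_editor.
Closure: {admin_console, audit_required, break_glass, can_delete, can_invite, device_trusted, elevated, export_allowed, mfa_enrolled, owner, quota_ok, restricted_mode, role_admin, role_editor, role_viewer, session_fresh, sso_linked} — 17 facts.

17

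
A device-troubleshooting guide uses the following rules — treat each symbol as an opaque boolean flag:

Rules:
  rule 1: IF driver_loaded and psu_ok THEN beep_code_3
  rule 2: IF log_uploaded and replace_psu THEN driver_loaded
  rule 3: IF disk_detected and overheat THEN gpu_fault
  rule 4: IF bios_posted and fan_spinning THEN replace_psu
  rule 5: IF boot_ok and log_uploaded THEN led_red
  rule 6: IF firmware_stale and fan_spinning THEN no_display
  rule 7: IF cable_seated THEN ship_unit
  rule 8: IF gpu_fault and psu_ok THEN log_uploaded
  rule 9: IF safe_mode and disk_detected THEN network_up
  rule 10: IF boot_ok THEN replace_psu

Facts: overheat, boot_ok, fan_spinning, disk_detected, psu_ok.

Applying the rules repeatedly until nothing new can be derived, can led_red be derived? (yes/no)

yes

Round 1: rule 3 [IF disk_detected and overheat THEN gpu_fault]; rule 10 [IF boot_ok THEN replace_psu]. New: gpu_fault, replace_psu.
Round 2: rule 8 [IF gpu_fault and psu_ok THEN log_uploaded]. New: log_uploaded.
Round 3: rule 2 [IF log_uploaded and replace_psu THEN driver_loaded]; rule 5 [IF boot_ok and log_uploaded THEN led_red]. New: driver_loaded, led_red.
Round 4: rule 1 [IF driver_loaded and psu_ok THEN beep_code_3]. New: beep_code_3.
led_red appears in round 3, so it is derivable.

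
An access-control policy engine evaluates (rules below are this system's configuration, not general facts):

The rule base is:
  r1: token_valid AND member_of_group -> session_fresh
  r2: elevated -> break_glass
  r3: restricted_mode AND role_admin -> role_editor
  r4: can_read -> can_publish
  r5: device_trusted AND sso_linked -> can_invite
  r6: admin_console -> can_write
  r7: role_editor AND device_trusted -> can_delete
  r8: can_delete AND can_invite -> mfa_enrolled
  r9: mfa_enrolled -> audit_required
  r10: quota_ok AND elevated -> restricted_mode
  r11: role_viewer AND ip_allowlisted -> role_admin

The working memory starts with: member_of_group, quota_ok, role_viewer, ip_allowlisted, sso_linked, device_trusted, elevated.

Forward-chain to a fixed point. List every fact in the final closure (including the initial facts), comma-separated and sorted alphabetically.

audit_required, break_glass, can_delete, can_invite, device_trusted, elevated, ip_allowlisted, member_of_group, mfa_enrolled, quota_ok, restricted_mode, role_admin, role_editor, role_viewer, sso_linked

Round 1 fires r2, r5, r10, r11, giving break_glass, can_invite, restricted_mode, role_admin.
Round 2 fires r3, giving role_editor.
Round 3 fires r7, giving can_delete.
Round 4 fires r8, giving mfa_enrolled.
Round 5 fires r9, giving audit_required.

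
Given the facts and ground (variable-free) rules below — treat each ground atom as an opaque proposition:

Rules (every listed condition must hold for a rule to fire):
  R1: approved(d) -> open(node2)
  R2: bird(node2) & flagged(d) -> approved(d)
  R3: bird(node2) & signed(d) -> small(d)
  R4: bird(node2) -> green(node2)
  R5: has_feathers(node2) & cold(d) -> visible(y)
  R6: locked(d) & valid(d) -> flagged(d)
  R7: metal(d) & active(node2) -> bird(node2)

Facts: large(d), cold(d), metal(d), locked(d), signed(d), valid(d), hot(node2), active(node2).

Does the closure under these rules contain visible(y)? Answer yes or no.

Round 1: R6 [locked(d) & valid(d) -> flagged(d)]; R7 [metal(d) & active(node2) -> bird(node2)]. New: flagged(d), bird(node2).
Round 2: R2 [bird(node2) & flagged(d) -> approved(d)]; R3 [bird(node2) & signed(d) -> small(d)]; R4 [bird(node2) -> green(node2)]. New: approved(d), small(d), green(node2).
Round 3: R1 [approved(d) -> open(node2)]. New: open(node2).
Fixed point reached. visible(y) is concluded only by R5; R5 needs has_feathers(node2) (never derived).

no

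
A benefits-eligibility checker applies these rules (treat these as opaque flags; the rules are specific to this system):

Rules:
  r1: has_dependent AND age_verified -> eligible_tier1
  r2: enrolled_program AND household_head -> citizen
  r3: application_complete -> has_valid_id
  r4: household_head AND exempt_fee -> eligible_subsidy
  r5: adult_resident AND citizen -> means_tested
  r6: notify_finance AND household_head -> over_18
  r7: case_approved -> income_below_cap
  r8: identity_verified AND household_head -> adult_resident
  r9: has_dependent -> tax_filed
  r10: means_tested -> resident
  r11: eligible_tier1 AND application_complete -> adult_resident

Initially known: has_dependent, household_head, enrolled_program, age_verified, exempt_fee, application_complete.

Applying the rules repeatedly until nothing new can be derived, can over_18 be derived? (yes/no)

no

Round 1 fires r1, r2, r3, r4, r9, giving eligible_tier1, citizen, has_valid_id, eligible_subsidy, tax_filed.
Round 2 fires r11, giving adult_resident.
Round 3 fires r5, giving means_tested.
Round 4 fires r10, giving resident.
Fixed point reached. over_18 is concluded only by r6; r6 needs notify_finance (never derived).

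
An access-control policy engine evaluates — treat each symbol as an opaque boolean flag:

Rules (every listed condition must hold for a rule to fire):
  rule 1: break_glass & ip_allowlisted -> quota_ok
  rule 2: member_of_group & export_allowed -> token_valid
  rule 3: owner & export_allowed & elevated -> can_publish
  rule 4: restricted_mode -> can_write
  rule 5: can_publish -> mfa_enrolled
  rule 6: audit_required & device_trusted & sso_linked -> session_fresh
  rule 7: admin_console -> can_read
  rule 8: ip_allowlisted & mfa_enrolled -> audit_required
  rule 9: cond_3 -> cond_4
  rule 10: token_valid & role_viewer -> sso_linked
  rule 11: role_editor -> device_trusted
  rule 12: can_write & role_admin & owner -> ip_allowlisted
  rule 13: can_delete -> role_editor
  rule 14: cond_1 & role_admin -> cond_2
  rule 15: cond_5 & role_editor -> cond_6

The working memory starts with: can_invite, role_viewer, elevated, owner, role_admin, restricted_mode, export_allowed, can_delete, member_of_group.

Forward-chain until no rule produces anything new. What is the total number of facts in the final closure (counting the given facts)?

Round 1 fires rule 2, rule 3, rule 4, rule 13, giving token_valid, can_publish, can_write, role_editor.
Round 2 fires rule 5, rule 10, rule 11, rule 12, giving mfa_enrolled, sso_linked, device_trusted, ip_allowlisted.
Round 3 fires rule 8, giving audit_required.
Round 4 fires rule 6, giving session_fresh.
Closure: {audit_required, can_delete, can_invite, can_publish, can_write, device_trusted, elevated, export_allowed, ip_allowlisted, member_of_group, mfa_enrolled, owner, restricted_mode, role_admin, role_editor, role_viewer, session_fresh, sso_linked, token_valid} — 19 facts.

19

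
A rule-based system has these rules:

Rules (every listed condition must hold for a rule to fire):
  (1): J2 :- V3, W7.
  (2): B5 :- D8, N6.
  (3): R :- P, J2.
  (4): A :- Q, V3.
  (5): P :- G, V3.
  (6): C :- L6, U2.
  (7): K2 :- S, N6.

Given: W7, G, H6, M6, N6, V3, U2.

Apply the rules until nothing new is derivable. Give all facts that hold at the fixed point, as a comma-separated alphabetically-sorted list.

Round 1 — (1), (5), derive J2, P.
Round 2 — (3), derive R.

G, H6, J2, M6, N6, P, R, U2, V3, W7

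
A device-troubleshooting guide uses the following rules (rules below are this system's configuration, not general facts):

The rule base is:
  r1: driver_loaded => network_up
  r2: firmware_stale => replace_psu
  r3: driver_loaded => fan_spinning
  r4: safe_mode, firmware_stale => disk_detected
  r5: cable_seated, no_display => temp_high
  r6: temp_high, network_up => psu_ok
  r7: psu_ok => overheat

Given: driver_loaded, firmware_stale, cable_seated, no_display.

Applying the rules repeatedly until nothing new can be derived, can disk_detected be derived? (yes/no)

[1] r1 [driver_loaded => network_up]; r2 [firmware_stale => replace_psu]; r3 [driver_loaded => fan_spinning]; r5 [cable_seated, no_display => temp_high]. ⇒ new: network_up, replace_psu, fan_spinning, temp_high.
[2] r6 [temp_high, network_up => psu_ok]. ⇒ new: psu_ok.
[3] r7 [psu_ok => overheat]. ⇒ new: overheat.
Fixed point reached. disk_detected is concluded only by r4; r4 needs safe_mode (never derived).

no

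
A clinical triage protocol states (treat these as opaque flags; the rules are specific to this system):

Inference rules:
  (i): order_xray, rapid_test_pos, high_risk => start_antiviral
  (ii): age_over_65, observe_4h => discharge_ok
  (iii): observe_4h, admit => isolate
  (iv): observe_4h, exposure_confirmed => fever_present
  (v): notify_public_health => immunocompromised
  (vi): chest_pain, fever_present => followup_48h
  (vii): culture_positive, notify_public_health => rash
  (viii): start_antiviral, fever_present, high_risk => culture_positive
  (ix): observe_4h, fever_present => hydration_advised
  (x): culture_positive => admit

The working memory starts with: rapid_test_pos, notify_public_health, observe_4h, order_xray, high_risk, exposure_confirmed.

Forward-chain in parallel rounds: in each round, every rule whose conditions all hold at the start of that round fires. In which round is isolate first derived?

Round 1: (i) [order_xray, rapid_test_pos, high_risk => start_antiviral]; (iv) [observe_4h, exposure_confirmed => fever_present]; (v) [notify_public_health => immunocompromised]. New: start_antiviral, fever_present, immunocompromised.
Round 2: (viii) [start_antiviral, fever_present, high_risk => culture_positive]; (ix) [observe_4h, fever_present => hydration_advised]. New: culture_positive, hydration_advised.
Round 3: (vii) [culture_positive, notify_public_health => rash]; (x) [culture_positive => admit]. New: rash, admit.
Round 4: (iii) [observe_4h, admit => isolate]. New: isolate.
isolate first appears in round 4.

4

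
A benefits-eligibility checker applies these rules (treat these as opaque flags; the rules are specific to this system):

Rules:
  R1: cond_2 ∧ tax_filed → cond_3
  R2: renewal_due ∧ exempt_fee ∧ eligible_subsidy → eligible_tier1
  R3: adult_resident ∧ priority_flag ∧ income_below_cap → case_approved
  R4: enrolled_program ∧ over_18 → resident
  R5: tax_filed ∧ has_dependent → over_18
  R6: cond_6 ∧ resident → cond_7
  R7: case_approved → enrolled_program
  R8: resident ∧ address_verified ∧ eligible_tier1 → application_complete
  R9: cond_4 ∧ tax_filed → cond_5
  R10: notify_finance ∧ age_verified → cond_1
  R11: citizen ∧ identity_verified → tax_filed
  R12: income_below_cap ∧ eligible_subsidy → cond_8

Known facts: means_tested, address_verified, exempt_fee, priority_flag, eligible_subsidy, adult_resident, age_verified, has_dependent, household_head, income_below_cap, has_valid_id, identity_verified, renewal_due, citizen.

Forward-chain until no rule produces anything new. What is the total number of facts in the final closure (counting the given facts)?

Round 1: R2 [renewal_due ∧ exempt_fee ∧ eligible_subsidy → eligible_tier1]; R3 [adult_resident ∧ priority_flag ∧ income_below_cap → case_approved]; R11 [citizen ∧ identity_verified → tax_filed]; R12 [income_below_cap ∧ eligible_subsidy → cond_8]. New: eligible_tier1, case_approved, tax_filed, cond_8.
Round 2: R5 [tax_filed ∧ has_dependent → over_18]; R7 [case_approved → enrolled_program]. New: over_18, enrolled_program.
Round 3: R4 [enrolled_program ∧ over_18 → resident]. New: resident.
Round 4: R8 [resident ∧ address_verified ∧ eligible_tier1 → application_complete]. New: application_complete.
Closure: {address_verified, adult_resident, age_verified, application_complete, case_approved, citizen, cond_8, eligible_subsidy, eligible_tier1, enrolled_program, exempt_fee, has_dependent, has_valid_id, household_head, identity_verified, income_below_cap, means_tested, over_18, priority_flag, renewal_due, resident, tax_filed} — 22 facts.

22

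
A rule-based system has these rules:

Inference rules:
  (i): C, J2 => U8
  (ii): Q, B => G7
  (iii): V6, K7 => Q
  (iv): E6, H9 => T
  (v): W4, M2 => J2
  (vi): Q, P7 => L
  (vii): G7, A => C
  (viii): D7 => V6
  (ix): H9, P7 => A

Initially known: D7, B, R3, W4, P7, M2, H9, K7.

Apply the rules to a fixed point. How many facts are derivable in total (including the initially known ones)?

[1] (v) [W4, M2 => J2]; (viii) [D7 => V6]; (ix) [H9, P7 => A]. ⇒ new: J2, V6, A.
[2] (iii) [V6, K7 => Q]. ⇒ new: Q.
[3] (ii) [Q, B => G7]; (vi) [Q, P7 => L]. ⇒ new: G7, L.
[4] (vii) [G7, A => C]. ⇒ new: C.
[5] (i) [C, J2 => U8]. ⇒ new: U8.
Closure: {A, B, C, D7, G7, H9, J2, K7, L, M2, P7, Q, R3, U8, V6, W4} — 16 facts.

16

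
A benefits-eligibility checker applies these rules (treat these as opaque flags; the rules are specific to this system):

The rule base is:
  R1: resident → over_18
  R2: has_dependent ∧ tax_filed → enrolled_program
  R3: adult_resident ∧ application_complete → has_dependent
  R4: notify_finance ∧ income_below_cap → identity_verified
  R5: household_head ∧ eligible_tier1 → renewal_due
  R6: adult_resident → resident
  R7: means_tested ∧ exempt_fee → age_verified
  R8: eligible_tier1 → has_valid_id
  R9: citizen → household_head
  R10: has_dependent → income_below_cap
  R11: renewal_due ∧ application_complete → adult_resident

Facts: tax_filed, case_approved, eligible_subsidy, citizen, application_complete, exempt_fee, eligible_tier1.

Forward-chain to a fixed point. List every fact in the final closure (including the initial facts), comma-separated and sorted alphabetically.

Round 1: R8 [eligible_tier1 → has_valid_id]; R9 [citizen → household_head]. Adds has_valid_id, household_head.
Round 2: R5 [household_head ∧ eligible_tier1 → renewal_due]. Adds renewal_due.
Round 3: R11 [renewal_due ∧ application_complete → adult_resident]. Adds adult_resident.
Round 4: R3 [adult_resident ∧ application_complete → has_dependent]; R6 [adult_resident → resident]. Adds has_dependent, resident.
Round 5: R1 [resident → over_18]; R2 [has_dependent ∧ tax_filed → enrolled_program]; R10 [has_dependent → income_below_cap]. Adds over_18, enrolled_program, income_below_cap.

adult_resident, application_complete, case_approved, citizen, eligible_subsidy, eligible_tier1, enrolled_program, exempt_fee, has_dependent, has_valid_id, household_head, income_below_cap, over_18, renewal_due, resident, tax_filed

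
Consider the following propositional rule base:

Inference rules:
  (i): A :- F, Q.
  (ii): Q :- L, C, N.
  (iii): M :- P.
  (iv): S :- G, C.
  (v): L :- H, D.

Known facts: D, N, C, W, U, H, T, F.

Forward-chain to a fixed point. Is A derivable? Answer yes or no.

Round 1: (v) [L :- H, D.]. New: L.
Round 2: (ii) [Q :- L, C, N.]. New: Q.
Round 3: (i) [A :- F, Q.]. New: A.
A appears in round 3, so it is derivable.

yes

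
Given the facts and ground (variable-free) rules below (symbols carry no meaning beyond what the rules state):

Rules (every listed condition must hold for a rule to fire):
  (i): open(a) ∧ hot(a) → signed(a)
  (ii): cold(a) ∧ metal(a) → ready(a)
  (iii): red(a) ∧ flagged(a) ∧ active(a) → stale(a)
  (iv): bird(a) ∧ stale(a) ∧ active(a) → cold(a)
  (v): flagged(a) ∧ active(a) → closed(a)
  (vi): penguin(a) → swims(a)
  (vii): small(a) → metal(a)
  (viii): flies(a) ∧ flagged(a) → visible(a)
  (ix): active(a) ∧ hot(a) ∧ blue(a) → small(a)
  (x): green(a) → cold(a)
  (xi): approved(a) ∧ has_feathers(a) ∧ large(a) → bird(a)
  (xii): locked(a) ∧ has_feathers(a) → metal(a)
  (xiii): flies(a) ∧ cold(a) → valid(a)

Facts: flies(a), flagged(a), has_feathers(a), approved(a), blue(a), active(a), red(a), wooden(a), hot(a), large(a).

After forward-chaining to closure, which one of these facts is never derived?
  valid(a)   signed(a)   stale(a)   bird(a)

Round 1: (iii) [red(a) ∧ flagged(a) ∧ active(a) → stale(a)]; (v) [flagged(a) ∧ active(a) → closed(a)]; (viii) [flies(a) ∧ flagged(a) → visible(a)]; (ix) [active(a) ∧ hot(a) ∧ blue(a) → small(a)]; (xi) [approved(a) ∧ has_feathers(a) ∧ large(a) → bird(a)]. New: stale(a), closed(a), visible(a), small(a), bird(a).
Round 2: (iv) [bird(a) ∧ stale(a) ∧ active(a) → cold(a)]; (vii) [small(a) → metal(a)]. New: cold(a), metal(a).
Round 3: (ii) [cold(a) ∧ metal(a) → ready(a)]; (xiii) [flies(a) ∧ cold(a) → valid(a)]. New: ready(a), valid(a).
Derived: valid(a) (round 3), stale(a) (round 1), bird(a) (round 1). signed(a) never appears in any round.

signed(a)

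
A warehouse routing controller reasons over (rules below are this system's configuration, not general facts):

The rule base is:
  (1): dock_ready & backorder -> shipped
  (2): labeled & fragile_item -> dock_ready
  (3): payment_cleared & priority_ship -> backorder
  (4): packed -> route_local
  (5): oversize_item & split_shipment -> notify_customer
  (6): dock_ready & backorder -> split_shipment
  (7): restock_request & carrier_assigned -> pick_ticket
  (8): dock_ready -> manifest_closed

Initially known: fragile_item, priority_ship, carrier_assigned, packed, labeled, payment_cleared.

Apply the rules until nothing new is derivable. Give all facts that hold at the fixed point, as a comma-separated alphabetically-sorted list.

Round 1 — (2), (3), (4), derive dock_ready, backorder, route_local.
Round 2 — (1), (6), (8), derive shipped, split_shipment, manifest_closed.

backorder, carrier_assigned, dock_ready, fragile_item, labeled, manifest_closed, packed, payment_cleared, priority_ship, route_local, shipped, split_shipment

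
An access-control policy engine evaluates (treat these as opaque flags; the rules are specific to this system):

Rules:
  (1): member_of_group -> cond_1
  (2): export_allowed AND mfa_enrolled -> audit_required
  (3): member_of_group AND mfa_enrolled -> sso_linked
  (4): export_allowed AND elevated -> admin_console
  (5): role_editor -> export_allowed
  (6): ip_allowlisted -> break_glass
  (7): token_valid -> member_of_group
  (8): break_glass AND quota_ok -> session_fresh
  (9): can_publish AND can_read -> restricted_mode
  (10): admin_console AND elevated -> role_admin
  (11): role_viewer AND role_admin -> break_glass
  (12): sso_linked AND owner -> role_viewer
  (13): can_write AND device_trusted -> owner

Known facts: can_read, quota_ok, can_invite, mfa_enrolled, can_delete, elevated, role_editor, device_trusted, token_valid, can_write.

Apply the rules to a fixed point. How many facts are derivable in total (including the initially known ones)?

21

Round 1: (5) [role_editor -> export_allowed]; (7) [token_valid -> member_of_group]; (13) [can_write AND device_trusted -> owner]. New: export_allowed, member_of_group, owner.
Round 2: (1) [member_of_group -> cond_1]; (2) [export_allowed AND mfa_enrolled -> audit_required]; (3) [member_of_group AND mfa_enrolled -> sso_linked]; (4) [export_allowed AND elevated -> admin_console]. New: cond_1, audit_required, sso_linked, admin_console.
Round 3: (10) [admin_console AND elevated -> role_admin]; (12) [sso_linked AND owner -> role_viewer]. New: role_admin, role_viewer.
Round 4: (11) [role_viewer AND role_admin -> break_glass]. New: break_glass.
Round 5: (8) [break_glass AND quota_ok -> session_fresh]. New: session_fresh.
Closure: {admin_console, audit_required, break_glass, can_delete, can_invite, can_read, can_write, cond_1, device_trusted, elevated, export_allowed, member_of_group, mfa_enrolled, owner, quota_ok, role_admin, role_editor, role_viewer, session_fresh, sso_linked, token_valid} — 21 facts.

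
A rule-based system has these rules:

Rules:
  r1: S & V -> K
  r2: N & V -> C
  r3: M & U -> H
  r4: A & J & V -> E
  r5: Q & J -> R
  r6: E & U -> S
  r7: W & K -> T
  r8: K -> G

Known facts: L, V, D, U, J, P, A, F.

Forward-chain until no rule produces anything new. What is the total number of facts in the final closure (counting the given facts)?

12

Round 1 — r4, derive E.
Round 2 — r6, derive S.
Round 3 — r1, derive K.
Round 4 — r8, derive G.
Closure: {A, D, E, F, G, J, K, L, P, S, U, V} — 12 facts.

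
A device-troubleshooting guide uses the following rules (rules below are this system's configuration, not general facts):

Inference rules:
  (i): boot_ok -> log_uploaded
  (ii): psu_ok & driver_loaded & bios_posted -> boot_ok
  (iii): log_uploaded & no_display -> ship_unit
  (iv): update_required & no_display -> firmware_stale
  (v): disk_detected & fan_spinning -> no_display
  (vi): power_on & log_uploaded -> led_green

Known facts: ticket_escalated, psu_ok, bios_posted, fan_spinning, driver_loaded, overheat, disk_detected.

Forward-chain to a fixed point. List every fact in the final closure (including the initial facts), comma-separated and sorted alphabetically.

Round 1 — (ii), (v), derive boot_ok, no_display.
Round 2 — (i), derive log_uploaded.
Round 3 — (iii), derive ship_unit.

bios_posted, boot_ok, disk_detected, driver_loaded, fan_spinning, log_uploaded, no_display, overheat, psu_ok, ship_unit, ticket_escalated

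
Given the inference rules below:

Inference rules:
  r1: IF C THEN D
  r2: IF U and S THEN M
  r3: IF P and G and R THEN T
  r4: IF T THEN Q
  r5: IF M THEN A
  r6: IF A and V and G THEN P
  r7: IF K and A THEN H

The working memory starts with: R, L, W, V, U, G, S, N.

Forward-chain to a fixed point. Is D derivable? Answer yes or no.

no

Round 1: r2 [IF U and S THEN M]. Adds M.
Round 2: r5 [IF M THEN A]. Adds A.
Round 3: r6 [IF A and V and G THEN P]. Adds P.
Round 4: r3 [IF P and G and R THEN T]. Adds T.
Round 5: r4 [IF T THEN Q]. Adds Q.
Fixed point reached. D is concluded only by r1; r1 needs C (never derived).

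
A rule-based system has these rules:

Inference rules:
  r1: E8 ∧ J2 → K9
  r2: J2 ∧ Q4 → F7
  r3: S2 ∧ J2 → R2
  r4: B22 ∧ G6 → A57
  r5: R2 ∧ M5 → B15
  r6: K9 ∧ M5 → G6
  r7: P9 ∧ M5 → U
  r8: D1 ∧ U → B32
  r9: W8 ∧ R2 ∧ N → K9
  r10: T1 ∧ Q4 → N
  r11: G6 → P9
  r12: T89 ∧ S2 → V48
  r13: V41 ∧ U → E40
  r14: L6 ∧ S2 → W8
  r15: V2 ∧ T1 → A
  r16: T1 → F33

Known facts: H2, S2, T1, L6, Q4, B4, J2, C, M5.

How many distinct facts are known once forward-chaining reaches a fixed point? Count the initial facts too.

[1] r2 [J2 ∧ Q4 → F7]; r3 [S2 ∧ J2 → R2]; r10 [T1 ∧ Q4 → N]; r14 [L6 ∧ S2 → W8]; r16 [T1 → F33]. ⇒ new: F7, R2, N, W8, F33.
[2] r5 [R2 ∧ M5 → B15]; r9 [W8 ∧ R2 ∧ N → K9]. ⇒ new: B15, K9.
[3] r6 [K9 ∧ M5 → G6]. ⇒ new: G6.
[4] r11 [G6 → P9]. ⇒ new: P9.
[5] r7 [P9 ∧ M5 → U]. ⇒ new: U.
Closure: {B15, B4, C, F33, F7, G6, H2, J2, K9, L6, M5, N, P9, Q4, R2, S2, T1, U, W8} — 19 facts.

19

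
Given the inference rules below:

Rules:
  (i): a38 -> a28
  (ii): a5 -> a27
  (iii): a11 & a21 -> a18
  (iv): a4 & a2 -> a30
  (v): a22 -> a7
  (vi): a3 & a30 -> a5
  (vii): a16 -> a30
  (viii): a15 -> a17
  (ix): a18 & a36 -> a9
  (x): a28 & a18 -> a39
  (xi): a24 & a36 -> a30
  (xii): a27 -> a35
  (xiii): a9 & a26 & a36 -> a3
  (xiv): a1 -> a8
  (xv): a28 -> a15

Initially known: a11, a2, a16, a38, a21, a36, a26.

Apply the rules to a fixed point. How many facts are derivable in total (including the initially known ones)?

Round 1: (i) [a38 -> a28]; (iii) [a11 & a21 -> a18]; (vii) [a16 -> a30]. Adds a28, a18, a30.
Round 2: (ix) [a18 & a36 -> a9]; (x) [a28 & a18 -> a39]; (xv) [a28 -> a15]. Adds a9, a39, a15.
Round 3: (viii) [a15 -> a17]; (xiii) [a9 & a26 & a36 -> a3]. Adds a17, a3.
Round 4: (vi) [a3 & a30 -> a5]. Adds a5.
Round 5: (ii) [a5 -> a27]. Adds a27.
Round 6: (xii) [a27 -> a35]. Adds a35.
Closure: {a11, a15, a16, a17, a18, a2, a21, a26, a27, a28, a3, a30, a35, a36, a38, a39, a5, a9} — 18 facts.

18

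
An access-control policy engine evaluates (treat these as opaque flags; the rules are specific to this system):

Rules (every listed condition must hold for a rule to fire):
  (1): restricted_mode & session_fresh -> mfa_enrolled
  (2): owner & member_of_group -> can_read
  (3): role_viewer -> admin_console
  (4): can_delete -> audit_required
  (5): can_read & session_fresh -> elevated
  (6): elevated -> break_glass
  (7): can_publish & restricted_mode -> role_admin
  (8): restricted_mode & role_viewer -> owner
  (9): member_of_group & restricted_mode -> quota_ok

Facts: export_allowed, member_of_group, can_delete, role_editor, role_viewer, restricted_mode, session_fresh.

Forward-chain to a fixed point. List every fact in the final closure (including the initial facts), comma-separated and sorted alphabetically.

Round 1: (1) [restricted_mode & session_fresh -> mfa_enrolled]; (3) [role_viewer -> admin_console]; (4) [can_delete -> audit_required]; (8) [restricted_mode & role_viewer -> owner]; (9) [member_of_group & restricted_mode -> quota_ok]. New: mfa_enrolled, admin_console, audit_required, owner, quota_ok.
Round 2: (2) [owner & member_of_group -> can_read]. New: can_read.
Round 3: (5) [can_read & session_fresh -> elevated]. New: elevated.
Round 4: (6) [elevated -> break_glass]. New: break_glass.

admin_console, audit_required, break_glass, can_delete, can_read, elevated, export_allowed, member_of_group, mfa_enrolled, owner, quota_ok, restricted_mode, role_editor, role_viewer, session_fresh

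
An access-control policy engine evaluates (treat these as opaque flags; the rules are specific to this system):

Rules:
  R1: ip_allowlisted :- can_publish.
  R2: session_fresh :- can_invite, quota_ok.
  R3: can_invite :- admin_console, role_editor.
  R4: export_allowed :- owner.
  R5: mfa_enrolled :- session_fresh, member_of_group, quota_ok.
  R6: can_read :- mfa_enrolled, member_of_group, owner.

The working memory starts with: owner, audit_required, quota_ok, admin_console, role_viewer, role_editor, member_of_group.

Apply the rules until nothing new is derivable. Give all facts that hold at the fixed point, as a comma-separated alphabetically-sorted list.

Round 1: R3 [can_invite :- admin_console, role_editor.]; R4 [export_allowed :- owner.]. Adds can_invite, export_allowed.
Round 2: R2 [session_fresh :- can_invite, quota_ok.]. Adds session_fresh.
Round 3: R5 [mfa_enrolled :- session_fresh, member_of_group, quota_ok.]. Adds mfa_enrolled.
Round 4: R6 [can_read :- mfa_enrolled, member_of_group, owner.]. Adds can_read.

admin_console, audit_required, can_invite, can_read, export_allowed, member_of_group, mfa_enrolled, owner, quota_ok, role_editor, role_viewer, session_fresh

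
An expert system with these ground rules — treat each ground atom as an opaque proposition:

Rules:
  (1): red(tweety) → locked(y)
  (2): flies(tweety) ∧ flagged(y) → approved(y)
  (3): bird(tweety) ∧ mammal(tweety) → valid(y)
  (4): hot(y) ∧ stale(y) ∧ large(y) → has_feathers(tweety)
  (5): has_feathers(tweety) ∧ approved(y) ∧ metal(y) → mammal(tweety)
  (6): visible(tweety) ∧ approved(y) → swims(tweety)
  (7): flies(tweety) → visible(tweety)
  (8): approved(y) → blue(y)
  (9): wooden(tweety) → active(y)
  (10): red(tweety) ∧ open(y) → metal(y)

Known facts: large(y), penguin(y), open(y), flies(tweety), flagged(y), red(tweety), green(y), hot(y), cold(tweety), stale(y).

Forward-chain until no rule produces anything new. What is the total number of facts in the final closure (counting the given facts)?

18

[1] (1) [red(tweety) → locked(y)]; (2) [flies(tweety) ∧ flagged(y) → approved(y)]; (4) [hot(y) ∧ stale(y) ∧ large(y) → has_feathers(tweety)]; (7) [flies(tweety) → visible(tweety)]; (10) [red(tweety) ∧ open(y) → metal(y)]. ⇒ new: locked(y), approved(y), has_feathers(tweety), visible(tweety), metal(y).
[2] (5) [has_feathers(tweety) ∧ approved(y) ∧ metal(y) → mammal(tweety)]; (6) [visible(tweety) ∧ approved(y) → swims(tweety)]; (8) [approved(y) → blue(y)]. ⇒ new: mammal(tweety), swims(tweety), blue(y).
Closure: {approved(y), blue(y), cold(tweety), flagged(y), flies(tweety), green(y), has_feathers(tweety), hot(y), large(y), locked(y), mammal(tweety), metal(y), open(y), penguin(y), red(tweety), stale(y), swims(tweety), visible(tweety)} — 18 facts.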